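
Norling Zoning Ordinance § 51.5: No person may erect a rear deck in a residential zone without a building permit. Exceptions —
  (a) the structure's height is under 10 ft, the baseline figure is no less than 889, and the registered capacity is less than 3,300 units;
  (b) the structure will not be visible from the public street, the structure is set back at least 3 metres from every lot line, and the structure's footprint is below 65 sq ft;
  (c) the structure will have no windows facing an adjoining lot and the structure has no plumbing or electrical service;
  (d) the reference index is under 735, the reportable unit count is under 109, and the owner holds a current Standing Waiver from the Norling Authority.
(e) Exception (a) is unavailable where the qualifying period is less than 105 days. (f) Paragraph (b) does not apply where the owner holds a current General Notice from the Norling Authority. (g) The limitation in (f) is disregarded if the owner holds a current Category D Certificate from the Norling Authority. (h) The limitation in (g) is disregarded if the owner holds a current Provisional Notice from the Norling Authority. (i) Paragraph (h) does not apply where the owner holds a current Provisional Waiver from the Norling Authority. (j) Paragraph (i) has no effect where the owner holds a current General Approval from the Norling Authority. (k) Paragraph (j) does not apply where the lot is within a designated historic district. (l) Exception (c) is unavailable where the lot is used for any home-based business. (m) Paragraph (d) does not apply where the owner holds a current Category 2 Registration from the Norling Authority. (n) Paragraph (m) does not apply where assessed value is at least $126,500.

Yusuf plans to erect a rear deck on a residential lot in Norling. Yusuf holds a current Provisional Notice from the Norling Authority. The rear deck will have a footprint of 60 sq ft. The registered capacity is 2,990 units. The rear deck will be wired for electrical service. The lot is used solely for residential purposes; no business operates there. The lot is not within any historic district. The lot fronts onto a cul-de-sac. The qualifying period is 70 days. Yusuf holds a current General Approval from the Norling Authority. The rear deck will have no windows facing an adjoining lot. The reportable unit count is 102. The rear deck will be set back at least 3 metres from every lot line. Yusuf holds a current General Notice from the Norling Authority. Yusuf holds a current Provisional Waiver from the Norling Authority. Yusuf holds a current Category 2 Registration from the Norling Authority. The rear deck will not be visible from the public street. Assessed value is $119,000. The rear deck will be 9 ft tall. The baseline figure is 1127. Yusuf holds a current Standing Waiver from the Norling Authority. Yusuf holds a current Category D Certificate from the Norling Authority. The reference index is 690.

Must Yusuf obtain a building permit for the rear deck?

Yes — Yusuf must obtain a building permit.

Exception (a): the structure's height is 9 ft, under the 10 ft limit; the baseline figure is 1,127, meeting the 889 threshold; the registered capacity is 2,990 units, less than the 3,300 units limit — every condition holds. But applying paragraph (e): (e) operates — the qualifying period is 70 days, less than the 105 days limit. Exception (a) does not apply.
Exception (b)'s conditions are all satisfied: the structure will not be visible from the street; the setback is at least 3 m on every side; the structure's footprint is 60 sq ft, below the 65 sq ft limit. However, paragraphs (f)–(k) must be considered: (f) is engaged — a current General Notice is held. (g) is engaged (a current Category D Certificate is held), but is set aside by (h): (h) operates against (g): a current Provisional Notice is held. (i) operates (a current Provisional Waiver is held), but is set aside by (j): (j) operates against (i): a current General Approval is held. (k) is not triggered (the lot is not in a historic district), so (j) stands. (b) is therefore removed.
Exception (c) fails — electrical service is planned.
Exception (d): the reference index is 690, under the 735 limit; the reportable unit count is 102, under the 109 limit; a current Standing Waiver is held — every condition holds. But applying paragraphs (m)–(n): (m) operates against (d): a current Category 2 Registration is held. (n) is inapplicable (assessed value is $119,000, short of $126,500), so (m) stands. So (d) is unavailable.
None of the exceptions is available; § 51.5 applies in full.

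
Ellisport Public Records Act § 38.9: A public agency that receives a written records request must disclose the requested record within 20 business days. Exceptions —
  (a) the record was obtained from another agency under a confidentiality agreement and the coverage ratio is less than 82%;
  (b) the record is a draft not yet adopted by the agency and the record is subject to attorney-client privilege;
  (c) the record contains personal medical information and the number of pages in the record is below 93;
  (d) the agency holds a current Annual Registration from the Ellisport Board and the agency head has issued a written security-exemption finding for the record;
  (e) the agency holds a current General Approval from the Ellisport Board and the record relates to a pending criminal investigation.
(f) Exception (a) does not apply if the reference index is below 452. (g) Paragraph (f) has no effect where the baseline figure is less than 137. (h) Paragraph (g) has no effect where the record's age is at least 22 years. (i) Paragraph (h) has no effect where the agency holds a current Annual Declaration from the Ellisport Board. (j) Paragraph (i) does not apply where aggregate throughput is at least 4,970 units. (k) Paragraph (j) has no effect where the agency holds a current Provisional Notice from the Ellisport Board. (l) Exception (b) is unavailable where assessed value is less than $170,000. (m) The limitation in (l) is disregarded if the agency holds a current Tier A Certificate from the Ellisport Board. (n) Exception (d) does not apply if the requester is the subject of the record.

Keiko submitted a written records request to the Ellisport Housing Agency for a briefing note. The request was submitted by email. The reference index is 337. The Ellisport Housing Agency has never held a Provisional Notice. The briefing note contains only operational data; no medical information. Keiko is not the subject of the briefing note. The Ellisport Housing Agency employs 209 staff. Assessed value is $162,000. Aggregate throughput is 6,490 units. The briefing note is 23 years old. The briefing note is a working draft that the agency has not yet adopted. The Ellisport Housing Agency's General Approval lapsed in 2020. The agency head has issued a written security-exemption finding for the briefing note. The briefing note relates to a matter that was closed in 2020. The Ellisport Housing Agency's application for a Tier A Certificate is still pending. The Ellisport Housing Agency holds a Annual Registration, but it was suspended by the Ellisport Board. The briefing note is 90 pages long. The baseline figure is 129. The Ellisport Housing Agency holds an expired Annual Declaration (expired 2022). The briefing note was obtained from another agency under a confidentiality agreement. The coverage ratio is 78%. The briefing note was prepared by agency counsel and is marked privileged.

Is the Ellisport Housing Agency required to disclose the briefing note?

Exception (a)'s conditions are all satisfied: the briefing note was obtained under a confidentiality agreement; the coverage ratio is 78%, less than the 82% limit. However, paragraphs (f)–(k) must be considered: (f) applies — the reference index is 337, below the 452 limit. (g) would limit (f) — the baseline figure is 129, less than the 137 limit — but (h) sets (g) aside: (h) operates against (g): the record's age is 23 years, meeting the 22 years threshold. (i) does not operate here (no current Annual Declaration is held), so (h) stands. So (a) is unavailable.
Exception (b) is satisfied on its face — the briefing note is an unadopted draft; the briefing note is privileged. Turning to paragraphs (l)–(m): (l) applies — assessed value is $162,000, less than the $170,000 limit. (m), which would lift (l), is not triggered — the Tier A Certificate is not current. (b) is therefore removed.
Exception (c) does not apply: the briefing note contains only operational data.
Exception (d) requires that the agency holds a current Annual Registration from the Ellisport Board; but there is no Annual Registration in force, so (d) is unavailable.
Exception (e) fails — the General Approval is not current.
No exception displaces § 38.9.

Yes — the Ellisport Housing Agency must disclose the briefing note.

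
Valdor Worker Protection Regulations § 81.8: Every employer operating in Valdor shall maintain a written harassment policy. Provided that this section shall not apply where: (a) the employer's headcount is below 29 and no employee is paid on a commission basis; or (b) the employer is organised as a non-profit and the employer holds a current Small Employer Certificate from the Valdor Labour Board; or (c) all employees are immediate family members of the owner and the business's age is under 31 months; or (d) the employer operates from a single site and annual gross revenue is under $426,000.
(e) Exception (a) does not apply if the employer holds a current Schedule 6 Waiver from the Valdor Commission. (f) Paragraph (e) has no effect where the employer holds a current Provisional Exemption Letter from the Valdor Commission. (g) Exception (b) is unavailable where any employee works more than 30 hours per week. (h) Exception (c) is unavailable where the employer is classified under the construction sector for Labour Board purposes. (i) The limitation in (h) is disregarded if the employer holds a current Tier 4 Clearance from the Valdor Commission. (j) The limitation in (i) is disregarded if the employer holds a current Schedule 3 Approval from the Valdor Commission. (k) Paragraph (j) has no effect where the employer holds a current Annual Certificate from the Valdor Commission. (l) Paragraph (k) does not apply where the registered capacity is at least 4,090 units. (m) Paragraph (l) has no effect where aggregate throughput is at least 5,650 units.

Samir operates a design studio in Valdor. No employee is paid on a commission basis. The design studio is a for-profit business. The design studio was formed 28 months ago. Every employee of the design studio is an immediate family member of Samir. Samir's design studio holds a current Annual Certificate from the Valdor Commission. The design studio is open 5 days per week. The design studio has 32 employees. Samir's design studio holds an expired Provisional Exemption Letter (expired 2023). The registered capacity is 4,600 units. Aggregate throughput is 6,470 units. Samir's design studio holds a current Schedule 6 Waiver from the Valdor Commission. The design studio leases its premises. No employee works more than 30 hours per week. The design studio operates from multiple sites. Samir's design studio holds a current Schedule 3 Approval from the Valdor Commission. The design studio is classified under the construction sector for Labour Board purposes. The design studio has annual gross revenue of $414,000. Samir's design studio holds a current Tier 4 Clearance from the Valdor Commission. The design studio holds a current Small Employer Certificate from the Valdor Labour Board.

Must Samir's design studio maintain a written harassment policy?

No — exception (c) applies; Samir's design studio is not required to maintain a written harassment policy.

Exception (a) requires that the employer's headcount is below 29; but the employer's headcount is 32, not below 29, so (a) is unavailable.
Exception (b) does not apply: the employer is for-profit.
Exception (c): every employee is an immediate family member; the business's age is 28 months, under the 31 months limit — every condition holds. Applying paragraphs (h)–(m): (h) would limit (c) — the design studio is classified under the construction sector — but (i) sets (h) aside: (i) operates — a current Tier 4 Clearance is held. (j) operates (a current Schedule 3 Approval is held), but is overridden by (k): (k) operates against (j): a current Annual Certificate is held. (l) would limit (k) — the registered capacity is 4,600 units, meeting the 4,090 units threshold — but (m) sets (l) aside: (m) operates against (l): aggregate throughput is 6,470 units, meeting the 5,650 units threshold. So (c) applies.
Exception (d) requires that the employer operates from a single site; but the employer operates from multiple sites, so (d) is unavailable.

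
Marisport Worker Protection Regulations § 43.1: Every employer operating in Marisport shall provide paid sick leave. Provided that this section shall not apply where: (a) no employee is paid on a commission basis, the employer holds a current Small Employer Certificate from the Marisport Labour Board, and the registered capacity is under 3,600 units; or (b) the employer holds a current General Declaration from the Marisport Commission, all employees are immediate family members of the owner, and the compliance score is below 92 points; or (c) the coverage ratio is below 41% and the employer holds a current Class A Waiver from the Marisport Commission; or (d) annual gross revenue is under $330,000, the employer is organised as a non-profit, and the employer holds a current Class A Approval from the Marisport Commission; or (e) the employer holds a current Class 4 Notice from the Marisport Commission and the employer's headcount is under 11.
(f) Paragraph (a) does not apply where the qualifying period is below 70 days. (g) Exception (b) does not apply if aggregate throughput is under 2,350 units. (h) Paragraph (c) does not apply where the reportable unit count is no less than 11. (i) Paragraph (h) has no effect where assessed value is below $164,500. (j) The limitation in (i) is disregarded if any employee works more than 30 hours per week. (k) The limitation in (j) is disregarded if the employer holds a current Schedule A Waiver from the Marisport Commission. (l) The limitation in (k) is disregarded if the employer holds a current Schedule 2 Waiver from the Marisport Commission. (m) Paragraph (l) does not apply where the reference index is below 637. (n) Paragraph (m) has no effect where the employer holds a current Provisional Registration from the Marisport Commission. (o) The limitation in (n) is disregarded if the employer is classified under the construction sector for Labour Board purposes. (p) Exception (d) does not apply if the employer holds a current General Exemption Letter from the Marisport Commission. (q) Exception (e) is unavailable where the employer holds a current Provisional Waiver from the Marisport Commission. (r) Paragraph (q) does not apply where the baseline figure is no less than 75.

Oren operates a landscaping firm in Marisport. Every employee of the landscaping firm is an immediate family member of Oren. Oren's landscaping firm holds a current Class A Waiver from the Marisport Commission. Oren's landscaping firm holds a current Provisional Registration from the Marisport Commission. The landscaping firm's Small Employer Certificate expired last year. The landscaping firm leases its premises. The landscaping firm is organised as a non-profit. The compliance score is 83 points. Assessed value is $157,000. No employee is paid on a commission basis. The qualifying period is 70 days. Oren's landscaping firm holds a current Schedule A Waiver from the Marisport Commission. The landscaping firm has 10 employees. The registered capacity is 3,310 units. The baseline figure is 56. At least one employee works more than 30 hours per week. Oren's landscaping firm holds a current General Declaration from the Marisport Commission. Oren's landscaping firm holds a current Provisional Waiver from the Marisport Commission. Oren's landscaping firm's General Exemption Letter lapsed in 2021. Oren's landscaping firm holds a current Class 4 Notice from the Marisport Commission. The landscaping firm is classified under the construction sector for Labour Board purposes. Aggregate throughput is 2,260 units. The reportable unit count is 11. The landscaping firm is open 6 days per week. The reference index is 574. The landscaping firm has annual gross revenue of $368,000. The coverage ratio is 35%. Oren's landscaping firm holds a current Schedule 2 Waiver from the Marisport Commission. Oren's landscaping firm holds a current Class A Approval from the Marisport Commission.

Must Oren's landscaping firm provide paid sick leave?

Exception (a) does not apply: the Small Employer Certificate has expired.
Exception (b) is satisfied on its face — a current General Declaration is held; every employee is an immediate family member; the compliance score is 83 points, below the 92 points limit. But applying paragraph (g): (g) is engaged — aggregate throughput is 2,260 units, under the 2,350 units limit. (b) is therefore removed.
Exception (c) is satisfied on its face — the coverage ratio is 35%, below the 41% limit; a current Class A Waiver is held. Under paragraphs (h)–(o): (h) would limit (c) — the reportable unit count is 11, meeting the 11 threshold — but (i) sets (h) aside: (i) operates against (h): assessed value is $157,000, below the $164,500 limit. (j) operates (at least one employee exceeds 30 hours/week), but is itself disapplied by (k): (k) operates against (j): a current Schedule A Waiver is held. (l) would limit (k) — a current Schedule 2 Waiver is held — but (m) sets (l) aside: (m) operates against (l): the reference index is 574, below the 637 limit. (n) would limit (m) — a current Provisional Registration is held — but (o) sets (n) aside: (o) operates — the landscaping firm is classified under the construction sector. (c) remains available.
Exception (d) fails — annual gross revenue is $368,000, not under $330,000.
Exception (e) is satisfied on its face — a current Class 4 Notice is held; the employer's headcount is 10, under the 11 limit. But: (q) is triggered — a current Provisional Waiver is held. (r) is not engaged (the baseline figure is 56, short of 75), so (q) stands. Exception (e) does not apply.

No — exception (c) applies; Oren's landscaping firm is not required to provide paid sick leave.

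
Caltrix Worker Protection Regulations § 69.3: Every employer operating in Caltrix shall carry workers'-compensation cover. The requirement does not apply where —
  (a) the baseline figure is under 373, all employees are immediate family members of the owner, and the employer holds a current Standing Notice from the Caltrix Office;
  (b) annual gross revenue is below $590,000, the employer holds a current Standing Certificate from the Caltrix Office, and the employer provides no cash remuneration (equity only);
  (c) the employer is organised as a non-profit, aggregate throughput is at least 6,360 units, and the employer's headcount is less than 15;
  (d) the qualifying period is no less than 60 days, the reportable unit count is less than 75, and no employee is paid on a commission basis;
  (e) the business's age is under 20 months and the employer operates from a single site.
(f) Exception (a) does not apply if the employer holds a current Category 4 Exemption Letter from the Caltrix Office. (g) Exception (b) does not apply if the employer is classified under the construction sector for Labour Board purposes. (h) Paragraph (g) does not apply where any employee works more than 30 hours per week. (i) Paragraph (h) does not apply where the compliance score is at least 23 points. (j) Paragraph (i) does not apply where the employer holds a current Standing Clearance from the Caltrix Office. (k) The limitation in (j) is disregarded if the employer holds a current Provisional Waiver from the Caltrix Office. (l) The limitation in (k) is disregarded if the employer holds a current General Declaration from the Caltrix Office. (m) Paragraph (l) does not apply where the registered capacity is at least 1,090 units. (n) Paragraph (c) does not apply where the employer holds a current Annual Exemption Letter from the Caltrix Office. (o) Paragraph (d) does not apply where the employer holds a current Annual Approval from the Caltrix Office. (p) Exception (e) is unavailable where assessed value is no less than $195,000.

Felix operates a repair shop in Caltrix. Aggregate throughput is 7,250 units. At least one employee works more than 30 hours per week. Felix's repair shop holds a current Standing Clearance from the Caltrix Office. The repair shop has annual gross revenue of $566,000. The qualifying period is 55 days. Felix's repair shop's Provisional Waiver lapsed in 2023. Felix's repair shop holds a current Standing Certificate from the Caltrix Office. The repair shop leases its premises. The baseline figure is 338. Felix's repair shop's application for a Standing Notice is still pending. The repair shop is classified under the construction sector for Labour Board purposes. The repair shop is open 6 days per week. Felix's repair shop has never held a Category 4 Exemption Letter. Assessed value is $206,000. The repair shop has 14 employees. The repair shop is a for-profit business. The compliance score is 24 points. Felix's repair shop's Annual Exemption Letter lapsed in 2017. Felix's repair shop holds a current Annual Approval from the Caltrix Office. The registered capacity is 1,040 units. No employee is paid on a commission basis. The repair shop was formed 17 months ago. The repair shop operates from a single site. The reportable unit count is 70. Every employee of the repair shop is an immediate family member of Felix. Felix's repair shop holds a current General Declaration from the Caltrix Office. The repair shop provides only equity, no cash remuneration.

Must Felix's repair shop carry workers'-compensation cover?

Exception (a) does not apply: no current Standing Notice is held.
Exception (b): annual gross revenue is $566,000, below the $590,000 limit; a current Standing Certificate is held; remuneration is equity-only — every condition holds. Under paragraphs (g)–(m): (g) would limit (b) — the repair shop is classified under the construction sector — but (h) sets (g) aside: (h) applies — at least one employee exceeds 30 hours/week. (i) is engaged (the compliance score is 24 points, meeting the 23 points threshold), but is itself disapplied by (j): (j) is triggered — a current Standing Clearance is held. (k) does not operate here (there is no Provisional Waiver in force), so (j) stands. Exception (b) stands.
Exception (c) requires that the employer is organised as a non-profit; but the employer is for-profit, so (c) is unavailable.
Exception (d) requires that the qualifying period is no less than 60 days; but the qualifying period is 55 days, short of 60 days, so (d) is unavailable.
Exception (e): the business's age is 17 months, under the 20 months limit; the employer operates from a single site — every condition holds. Turning to paragraph (p): (p) operates against (e): assessed value is $206,000, meeting the $195,000 threshold. (e) is therefore removed.

No — exception (b) applies; Felix's repair shop is not required to carry workers'-compensation cover.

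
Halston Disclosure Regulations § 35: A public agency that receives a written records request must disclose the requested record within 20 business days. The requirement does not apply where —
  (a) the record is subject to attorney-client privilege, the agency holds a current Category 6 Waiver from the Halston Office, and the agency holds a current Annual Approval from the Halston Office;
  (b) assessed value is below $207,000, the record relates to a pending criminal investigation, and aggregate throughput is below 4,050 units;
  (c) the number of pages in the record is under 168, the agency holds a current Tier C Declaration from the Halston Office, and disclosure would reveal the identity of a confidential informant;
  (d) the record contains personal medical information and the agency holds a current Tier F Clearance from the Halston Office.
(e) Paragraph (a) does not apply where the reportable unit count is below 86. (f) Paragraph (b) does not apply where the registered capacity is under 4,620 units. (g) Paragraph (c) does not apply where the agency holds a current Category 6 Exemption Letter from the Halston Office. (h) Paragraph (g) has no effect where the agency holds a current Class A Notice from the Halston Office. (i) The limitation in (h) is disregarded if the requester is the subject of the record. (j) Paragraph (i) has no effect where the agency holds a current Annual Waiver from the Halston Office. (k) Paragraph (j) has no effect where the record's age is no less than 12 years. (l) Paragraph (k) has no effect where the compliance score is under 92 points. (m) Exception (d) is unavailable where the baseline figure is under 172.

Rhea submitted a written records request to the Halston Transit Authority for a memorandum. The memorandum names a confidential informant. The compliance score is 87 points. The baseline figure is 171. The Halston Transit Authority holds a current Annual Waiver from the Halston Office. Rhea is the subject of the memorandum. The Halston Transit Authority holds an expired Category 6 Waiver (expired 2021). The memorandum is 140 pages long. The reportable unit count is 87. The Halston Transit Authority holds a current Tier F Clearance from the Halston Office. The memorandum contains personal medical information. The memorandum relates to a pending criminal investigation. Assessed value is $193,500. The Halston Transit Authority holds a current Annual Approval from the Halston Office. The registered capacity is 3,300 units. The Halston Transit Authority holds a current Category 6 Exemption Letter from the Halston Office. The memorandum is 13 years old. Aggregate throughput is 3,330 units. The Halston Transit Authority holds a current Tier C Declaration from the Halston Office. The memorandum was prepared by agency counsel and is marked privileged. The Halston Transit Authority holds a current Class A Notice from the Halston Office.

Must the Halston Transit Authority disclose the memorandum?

No — exception (c) applies; the Halston Transit Authority is not required to disclose the memorandum.

Exception (a) requires that the agency holds a current Category 6 Waiver from the Halston Office; but there is no Category 6 Waiver in force, so (a) is unavailable.
Exception (b): assessed value is $193,500, below the $207,000 limit; the memorandum relates to a pending investigation; aggregate throughput is 3,330 units, below the 4,050 units limit — every condition holds. But applying paragraph (f): (f) is triggered — the registered capacity is 3,300 units, under the 4,620 units limit. (b) is therefore removed.
All of (c)'s requirements are met (the number of pages in the record is 140, under the 168 limit; a current Tier C Declaration is held; the memorandum names a confidential informant). Considering the limiting provisions: (g) would limit (c) — a current Category 6 Exemption Letter is held — but (h) sets (g) aside: (h) operates against (g): a current Class A Notice is held. (i) would limit (h) — Rhea is the subject of the memorandum — but (j) sets (i) aside: (j) is triggered — a current Annual Waiver is held. (k) would limit (j) — the record's age is 13 years, meeting the 12 years threshold — but (l) sets (k) aside: (l) applies — the compliance score is 87 points, under the 92 points limit. Exception (c) stands.
Exception (d): the memorandum contains personal medical information; a current Tier F Clearance is held — every condition holds. But applying paragraph (m): (m) operates — the baseline figure is 171, under the 172 limit. So (d) is unavailable.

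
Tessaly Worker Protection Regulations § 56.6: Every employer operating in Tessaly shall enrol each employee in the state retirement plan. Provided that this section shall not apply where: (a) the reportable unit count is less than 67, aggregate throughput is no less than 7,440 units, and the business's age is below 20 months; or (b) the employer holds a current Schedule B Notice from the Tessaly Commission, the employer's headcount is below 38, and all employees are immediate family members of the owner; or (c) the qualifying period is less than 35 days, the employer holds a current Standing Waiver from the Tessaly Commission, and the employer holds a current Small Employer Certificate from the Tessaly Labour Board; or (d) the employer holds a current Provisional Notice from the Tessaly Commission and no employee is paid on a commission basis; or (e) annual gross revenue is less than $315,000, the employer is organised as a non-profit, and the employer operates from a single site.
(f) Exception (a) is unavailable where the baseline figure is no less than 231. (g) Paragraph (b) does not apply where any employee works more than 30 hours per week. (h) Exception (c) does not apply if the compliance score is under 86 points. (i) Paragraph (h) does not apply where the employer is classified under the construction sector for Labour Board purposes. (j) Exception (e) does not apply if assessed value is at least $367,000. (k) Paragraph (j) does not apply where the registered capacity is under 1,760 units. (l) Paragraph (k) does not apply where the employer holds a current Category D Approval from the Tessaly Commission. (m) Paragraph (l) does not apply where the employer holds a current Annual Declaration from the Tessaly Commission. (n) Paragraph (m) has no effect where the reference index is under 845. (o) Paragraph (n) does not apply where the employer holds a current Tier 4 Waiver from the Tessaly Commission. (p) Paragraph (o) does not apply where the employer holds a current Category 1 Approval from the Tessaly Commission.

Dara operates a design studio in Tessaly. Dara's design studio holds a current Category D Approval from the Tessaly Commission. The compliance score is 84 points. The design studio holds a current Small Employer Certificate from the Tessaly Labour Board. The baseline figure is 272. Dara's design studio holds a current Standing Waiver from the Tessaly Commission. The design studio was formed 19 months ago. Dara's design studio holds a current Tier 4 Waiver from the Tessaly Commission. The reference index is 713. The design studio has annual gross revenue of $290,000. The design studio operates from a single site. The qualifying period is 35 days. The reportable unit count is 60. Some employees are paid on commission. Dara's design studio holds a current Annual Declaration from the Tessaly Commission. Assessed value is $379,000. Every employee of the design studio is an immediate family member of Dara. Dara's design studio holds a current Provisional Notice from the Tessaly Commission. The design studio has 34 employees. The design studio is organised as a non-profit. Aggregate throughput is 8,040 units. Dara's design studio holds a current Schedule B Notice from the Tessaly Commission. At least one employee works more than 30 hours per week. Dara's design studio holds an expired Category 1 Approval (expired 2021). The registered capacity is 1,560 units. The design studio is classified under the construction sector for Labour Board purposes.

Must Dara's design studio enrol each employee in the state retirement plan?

Exception (a)'s conditions are all satisfied: the reportable unit count is 60, less than the 67 limit; aggregate throughput is 8,040 units, meeting the 7,440 units threshold; the business's age is 19 months, below the 20 months limit. But applying paragraph (f): (f) operates — the baseline figure is 272, meeting the 231 threshold. Exception (a) does not apply.
Exception (b): a current Schedule B Notice is held; the employer's headcount is 34, below the 38 limit; every employee is an immediate family member — every condition holds. But applying paragraph (g): (g) operates against (b): at least one employee exceeds 30 hours/week. So (b) is unavailable.
Exception (c) does not apply: the qualifying period is 35 days, not less than 35 days.
Exception (d) requires that no employee is paid on a commission basis; but some employees are paid on commission, so (d) is unavailable.
Exception (e): annual gross revenue is $290,000, less than the $315,000 limit; the employer is a non-profit; the employer operates from a single site — every condition holds. As to paragraphs (j)–(p): (j) would limit (e) — assessed value is $379,000, meeting the $367,000 threshold — but (k) sets (j) aside: (k) applies — the registered capacity is 1,560 units, under the 1,760 units limit. (l) would limit (k) — a current Category D Approval is held — but (m) sets (l) aside: (m) operates against (l): a current Annual Declaration is held. (n) would limit (m) — the reference index is 713, under the 845 limit — but (o) sets (n) aside: (o) operates against (n): a current Tier 4 Waiver is held. (p), which would lift (o), does not operate here — no current Category 1 Approval is held. So (e) applies.

No — exception (e) applies; Dara's design studio is not required to enrol each employee in the state retirement plan.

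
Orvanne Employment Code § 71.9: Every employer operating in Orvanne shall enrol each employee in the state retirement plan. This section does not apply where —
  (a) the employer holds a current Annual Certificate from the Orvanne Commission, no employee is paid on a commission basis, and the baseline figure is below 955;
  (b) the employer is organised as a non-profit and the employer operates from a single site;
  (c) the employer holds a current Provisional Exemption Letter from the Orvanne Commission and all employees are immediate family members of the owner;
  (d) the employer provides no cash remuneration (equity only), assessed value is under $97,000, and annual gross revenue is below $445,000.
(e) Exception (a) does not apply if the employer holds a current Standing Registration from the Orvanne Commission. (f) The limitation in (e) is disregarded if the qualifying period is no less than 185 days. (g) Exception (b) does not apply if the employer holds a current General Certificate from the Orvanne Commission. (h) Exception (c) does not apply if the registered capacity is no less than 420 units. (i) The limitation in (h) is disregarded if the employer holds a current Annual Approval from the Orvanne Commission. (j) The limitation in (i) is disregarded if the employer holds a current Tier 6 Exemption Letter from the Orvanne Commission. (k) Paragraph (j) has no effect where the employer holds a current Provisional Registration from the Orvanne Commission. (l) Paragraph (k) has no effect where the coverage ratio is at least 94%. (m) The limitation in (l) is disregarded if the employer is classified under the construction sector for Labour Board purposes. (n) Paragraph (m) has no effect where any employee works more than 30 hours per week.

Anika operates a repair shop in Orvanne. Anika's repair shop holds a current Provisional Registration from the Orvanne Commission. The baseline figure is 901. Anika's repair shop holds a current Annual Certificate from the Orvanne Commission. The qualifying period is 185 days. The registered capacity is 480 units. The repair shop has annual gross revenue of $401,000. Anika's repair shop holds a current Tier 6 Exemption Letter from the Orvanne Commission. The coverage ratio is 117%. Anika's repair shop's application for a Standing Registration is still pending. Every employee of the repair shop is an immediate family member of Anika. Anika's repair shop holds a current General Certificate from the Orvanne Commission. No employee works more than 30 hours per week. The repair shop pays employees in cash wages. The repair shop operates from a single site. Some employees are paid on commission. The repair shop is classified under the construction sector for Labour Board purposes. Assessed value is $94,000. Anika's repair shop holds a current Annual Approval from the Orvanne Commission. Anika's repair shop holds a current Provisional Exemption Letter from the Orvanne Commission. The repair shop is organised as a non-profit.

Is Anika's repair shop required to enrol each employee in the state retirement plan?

No — exception (c) applies; Anika's repair shop is not required to enrol each employee in the state retirement plan.

Exception (a) requires that no employee is paid on a commission basis; but some employees are paid on commission, so (a) is unavailable.
Exception (b): the employer is a non-profit; the employer operates from a single site — every condition holds. But: (g) is engaged — a current General Certificate is held. Exception (b) does not apply.
Exception (c): a current Provisional Exemption Letter is held; every employee is an immediate family member — every condition holds. As to paragraphs (h)–(n): (h) operates (the registered capacity is 480 units, meeting the 420 units threshold), but is displaced by (i): (i) is engaged — a current Annual Approval is held. (j) applies (a current Tier 6 Exemption Letter is held), but is itself disapplied by (k): (k) applies — a current Provisional Registration is held. (l) is engaged (the coverage ratio is 117%, meeting the 94% threshold), but is itself disapplied by (m): (m) is engaged — the repair shop is classified under the construction sector. (n), which would lift (m), does not operate here — no employee exceeds 30 hours/week. So (c) applies.
Exception (d) does not apply: employees are paid cash wages.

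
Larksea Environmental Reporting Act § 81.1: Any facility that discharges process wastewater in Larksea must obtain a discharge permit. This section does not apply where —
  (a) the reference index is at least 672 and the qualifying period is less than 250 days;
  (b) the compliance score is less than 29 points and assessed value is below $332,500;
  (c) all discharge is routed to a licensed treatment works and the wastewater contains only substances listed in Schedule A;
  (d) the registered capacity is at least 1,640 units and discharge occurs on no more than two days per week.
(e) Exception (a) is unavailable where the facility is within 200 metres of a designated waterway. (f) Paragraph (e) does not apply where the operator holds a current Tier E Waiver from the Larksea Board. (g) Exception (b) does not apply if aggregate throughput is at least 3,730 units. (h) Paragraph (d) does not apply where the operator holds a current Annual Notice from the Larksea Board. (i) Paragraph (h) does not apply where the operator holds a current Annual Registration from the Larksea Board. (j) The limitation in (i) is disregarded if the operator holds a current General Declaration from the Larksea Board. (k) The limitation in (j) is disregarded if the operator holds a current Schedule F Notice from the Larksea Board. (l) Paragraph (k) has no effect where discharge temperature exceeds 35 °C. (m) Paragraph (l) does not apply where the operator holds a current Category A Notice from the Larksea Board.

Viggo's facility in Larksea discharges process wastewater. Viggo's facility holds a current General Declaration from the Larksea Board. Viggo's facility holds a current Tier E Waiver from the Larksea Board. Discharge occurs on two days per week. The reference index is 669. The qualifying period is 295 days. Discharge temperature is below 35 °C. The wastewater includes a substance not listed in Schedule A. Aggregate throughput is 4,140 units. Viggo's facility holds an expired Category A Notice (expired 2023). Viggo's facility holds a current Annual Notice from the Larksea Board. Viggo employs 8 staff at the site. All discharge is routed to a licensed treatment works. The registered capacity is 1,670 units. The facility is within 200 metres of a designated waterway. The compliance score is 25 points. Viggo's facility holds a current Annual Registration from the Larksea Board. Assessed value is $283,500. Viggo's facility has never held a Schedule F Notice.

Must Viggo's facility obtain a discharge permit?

Exception (a) does not apply: the reference index is 669, short of 672.
Exception (b)'s conditions are all satisfied: the compliance score is 25 points, less than the 29 points limit; assessed value is $283,500, below the $332,500 limit. However, paragraph (g) must be considered: (g) operates against (b): aggregate throughput is 4,140 units, meeting the 3,730 units threshold. Exception (b) does not apply.
Exception (c) does not apply: the wastewater includes a non-Schedule-A substance.
All of (d)'s requirements are met (the registered capacity is 1,670 units, meeting the 1,640 units threshold; discharge occurs on no more than two days per week). However, paragraphs (h)–(m) must be considered: (h) applies — a current Annual Notice is held. (i) operates (a current Annual Registration is held), but is set aside by (j): (j) operates against (i): a current General Declaration is held. (k), which would lift (j), is inapplicable — the Schedule F Notice is not current. So (d) is unavailable.
No exception applies. The general rule governs.

Yes — Viggo's facility must obtain a discharge permit.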